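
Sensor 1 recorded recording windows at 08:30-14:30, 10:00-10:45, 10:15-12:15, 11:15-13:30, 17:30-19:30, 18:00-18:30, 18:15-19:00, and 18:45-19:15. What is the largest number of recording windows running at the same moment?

Walk the sorted start/end points keeping a running depth.
The depth first hits 3 at 10:15.

3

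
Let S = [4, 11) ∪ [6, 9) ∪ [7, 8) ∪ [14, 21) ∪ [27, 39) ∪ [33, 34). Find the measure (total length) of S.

26

Merged: [4, 11), [14, 21), [27, 39).
Lengths: 7 + 7 + 12 = 26.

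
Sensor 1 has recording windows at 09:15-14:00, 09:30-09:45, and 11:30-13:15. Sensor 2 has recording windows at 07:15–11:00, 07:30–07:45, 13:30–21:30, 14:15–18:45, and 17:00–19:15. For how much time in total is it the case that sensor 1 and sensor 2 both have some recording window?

2 h 15 min

First set merges to 09:15-14:00.
Second set merges to 07:15-11:00, 13:30-21:30.
A ∩ B = 09:15-11:00, 13:30-14:00.
Total: 1 h 45 min + 30 min = 2 h 15 min.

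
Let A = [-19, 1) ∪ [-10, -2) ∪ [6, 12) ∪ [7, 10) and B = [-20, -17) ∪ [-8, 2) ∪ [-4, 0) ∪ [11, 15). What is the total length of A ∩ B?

Merge the first list: [-19, 1), [6, 12).
Merge the second list: [-20, -17), [-8, 2), [11, 15).
A ∩ B = [-19, -17), [-8, 1), [11, 12).
Total: 2 + 9 + 1 = 12.

12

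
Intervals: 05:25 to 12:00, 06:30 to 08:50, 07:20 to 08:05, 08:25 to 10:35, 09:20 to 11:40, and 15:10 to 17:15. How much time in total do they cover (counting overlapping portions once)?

8 h 40 min

Merged: 05:25-12:00, 15:10-17:15.
Lengths: 6 h 35 min + 2 h 5 min = 8 h 40 min.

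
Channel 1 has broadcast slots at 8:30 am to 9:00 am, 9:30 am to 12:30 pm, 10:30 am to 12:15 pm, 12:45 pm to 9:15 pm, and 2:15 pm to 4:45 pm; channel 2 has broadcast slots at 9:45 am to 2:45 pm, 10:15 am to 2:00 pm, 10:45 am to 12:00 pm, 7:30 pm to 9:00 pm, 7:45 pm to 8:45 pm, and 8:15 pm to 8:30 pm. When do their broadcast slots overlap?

Merge the first list: 8:30 am-9:00 am, 9:30 am-12:30 pm, 12:45 pm-9:15 pm.
Merge the second list: 9:45 am-2:45 pm, 7:30 pm-9:00 pm.
8:30 am-9:00 am falls entirely outside B.
9:30 am-12:30 pm overlaps B on 9:45 am-12:30 pm.
12:45 pm-9:15 pm overlaps B on 12:45 pm-2:45 pm, 7:30 pm-9:00 pm.

9:45 am-12:30 pm, 12:45 pm-2:45 pm, 7:30 pm-9:00 pm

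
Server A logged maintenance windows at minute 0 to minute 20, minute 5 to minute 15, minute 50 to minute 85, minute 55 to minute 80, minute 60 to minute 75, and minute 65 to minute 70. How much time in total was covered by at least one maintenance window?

Merged: minute 0 to minute 20, minute 50 to minute 85.
Lengths: 20 minutes + 35 minutes = 55 minutes.

55 minutes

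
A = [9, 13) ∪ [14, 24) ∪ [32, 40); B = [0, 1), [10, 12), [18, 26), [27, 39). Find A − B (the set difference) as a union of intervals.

[9, 13) with B removed leaves [9, 10), [12, 13).
[14, 24) with B removed leaves [14, 18).
[32, 40) with B removed leaves [39, 40).

[9, 10) ∪ [12, 13) ∪ [14, 18) ∪ [39, 40)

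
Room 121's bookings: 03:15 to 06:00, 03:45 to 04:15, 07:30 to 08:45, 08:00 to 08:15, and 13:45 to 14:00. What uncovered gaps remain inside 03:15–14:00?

After merging, the occupied span is 03:15-06:00, 07:30-08:45, 13:45-14:00.
Complement within 03:15-14:00: 06:00-07:30, 08:45-13:45.

06:00-07:30, 08:45-13:45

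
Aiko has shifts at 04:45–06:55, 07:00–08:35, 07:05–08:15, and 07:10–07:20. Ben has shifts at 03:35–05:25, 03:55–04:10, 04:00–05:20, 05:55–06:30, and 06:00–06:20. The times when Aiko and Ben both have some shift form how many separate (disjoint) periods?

Merge the first list: 04:45-06:55, 07:00-08:35.
Merge the second list: 03:35-05:25, 05:55-06:30.
A ∩ B = 04:45-05:25, 05:55-06:30.
That is 2 disjoint pieces.

2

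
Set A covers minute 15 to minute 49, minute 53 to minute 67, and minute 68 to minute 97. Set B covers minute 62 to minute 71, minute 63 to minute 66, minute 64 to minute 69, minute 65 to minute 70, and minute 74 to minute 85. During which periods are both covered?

Second set merges to minute 62 to minute 71, minute 74 to minute 85.
minute 15 to minute 49 meets no B interval.
minute 53 to minute 67 ∩ B → minute 62 to minute 67.
minute 68 to minute 97 ∩ B → minute 68 to minute 71, minute 74 to minute 85.

minute 62 to minute 67, minute 68 to minute 71, minute 74 to minute 85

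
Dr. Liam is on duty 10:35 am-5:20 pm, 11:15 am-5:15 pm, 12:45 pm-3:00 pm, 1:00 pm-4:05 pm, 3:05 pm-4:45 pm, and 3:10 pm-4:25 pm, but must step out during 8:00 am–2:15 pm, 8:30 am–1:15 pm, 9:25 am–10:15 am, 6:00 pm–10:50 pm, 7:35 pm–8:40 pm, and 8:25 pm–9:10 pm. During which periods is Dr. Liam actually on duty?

First set merges to 10:35 am–5:20 pm.
Second set merges to 8:00 am–2:15 pm, 6:00 pm–10:50 pm.
10:35 am–5:20 pm minus B → 2:15 pm–5:20 pm.

2:15 pm–5:20 pm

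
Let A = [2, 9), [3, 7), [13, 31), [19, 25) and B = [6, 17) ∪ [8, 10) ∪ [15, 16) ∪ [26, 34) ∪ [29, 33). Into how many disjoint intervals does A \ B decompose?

2

A, merged: [2, 9), [13, 31).
B, merged: [6, 17), [26, 34).
A \ B = [2, 6), [17, 26).
That is 2 disjoint pieces.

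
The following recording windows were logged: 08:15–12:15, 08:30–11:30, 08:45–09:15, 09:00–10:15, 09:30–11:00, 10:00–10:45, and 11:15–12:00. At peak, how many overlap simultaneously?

Walk the sorted start/end points keeping a running depth.
The depth first hits 5 at 10:00.

5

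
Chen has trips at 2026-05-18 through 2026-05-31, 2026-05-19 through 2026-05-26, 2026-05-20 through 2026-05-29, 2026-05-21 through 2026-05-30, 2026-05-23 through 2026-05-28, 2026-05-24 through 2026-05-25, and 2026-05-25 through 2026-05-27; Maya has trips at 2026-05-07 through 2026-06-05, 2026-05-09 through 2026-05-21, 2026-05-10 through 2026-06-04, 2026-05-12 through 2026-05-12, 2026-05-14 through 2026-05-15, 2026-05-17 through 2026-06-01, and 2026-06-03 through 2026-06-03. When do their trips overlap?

Merge the first list: 2026-05-18 through 2026-05-31.
Merge the second list: 2026-05-07 through 2026-06-05.
2026-05-18 through 2026-05-31 overlaps B on 2026-05-18 through 2026-05-31.

2026-05-18 through 2026-05-31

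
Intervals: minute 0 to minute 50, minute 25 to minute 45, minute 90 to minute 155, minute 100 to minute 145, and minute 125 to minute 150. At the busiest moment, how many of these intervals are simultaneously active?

3

At minute 125, 3 of the intervals are simultaneously active.
No point has more.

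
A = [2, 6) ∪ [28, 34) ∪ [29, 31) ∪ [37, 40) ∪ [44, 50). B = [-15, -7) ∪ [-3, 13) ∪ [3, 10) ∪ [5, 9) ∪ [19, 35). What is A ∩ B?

[2, 6) ∪ [28, 34)

Merge the first list: [2, 6), [28, 34), [37, 40), [44, 50).
Merge the second list: [-15, -7), [-3, 13), [19, 35).
[2, 6) meets the second set on [2, 6).
[28, 34) meets the second set on [28, 34).
[37, 40): no overlap with the second set.
[44, 50): no overlap with the second set.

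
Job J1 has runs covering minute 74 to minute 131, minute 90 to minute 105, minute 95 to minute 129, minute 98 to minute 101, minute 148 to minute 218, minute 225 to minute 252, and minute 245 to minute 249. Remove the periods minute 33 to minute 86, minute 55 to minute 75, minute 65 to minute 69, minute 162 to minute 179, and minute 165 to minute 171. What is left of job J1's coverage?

minute 86 to minute 131, minute 148 to minute 162, minute 179 to minute 218, minute 225 to minute 252

First set merges to minute 74 to minute 131, minute 148 to minute 218, minute 225 to minute 252.
Second set merges to minute 33 to minute 86, minute 162 to minute 179.
minute 74 to minute 131 \ B = minute 86 to minute 131.
minute 148 to minute 218 \ B = minute 148 to minute 162, minute 179 to minute 218.
minute 225 to minute 252: nothing removed.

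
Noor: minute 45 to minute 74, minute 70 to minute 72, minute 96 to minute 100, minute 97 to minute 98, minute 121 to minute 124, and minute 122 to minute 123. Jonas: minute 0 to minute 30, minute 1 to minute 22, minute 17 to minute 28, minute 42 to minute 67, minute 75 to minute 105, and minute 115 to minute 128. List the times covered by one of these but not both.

A, merged: minute 45 to minute 74, minute 96 to minute 100, minute 121 to minute 124.
B, merged: minute 0 to minute 30, minute 42 to minute 67, minute 75 to minute 105, minute 115 to minute 128.
A but not B: minute 67 to minute 74.
B but not A: minute 0 to minute 30, minute 42 to minute 45, minute 75 to minute 96, minute 100 to minute 105, minute 115 to minute 121, minute 124 to minute 128.
Combining gives A △ B.

minute 0 to minute 30, minute 42 to minute 45, minute 67 to minute 74, minute 75 to minute 96, minute 100 to minute 105, minute 115 to minute 121, minute 124 to minute 128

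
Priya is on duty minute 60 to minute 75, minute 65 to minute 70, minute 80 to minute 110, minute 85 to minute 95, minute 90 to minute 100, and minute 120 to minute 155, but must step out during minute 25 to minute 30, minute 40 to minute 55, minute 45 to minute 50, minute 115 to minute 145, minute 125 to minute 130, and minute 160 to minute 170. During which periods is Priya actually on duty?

minute 60 to minute 75, minute 80 to minute 110, minute 145 to minute 155

A, merged: minute 60 to minute 75, minute 80 to minute 110, minute 120 to minute 155.
B, merged: minute 25 to minute 30, minute 40 to minute 55, minute 115 to minute 145, minute 160 to minute 170.
minute 60 to minute 75: nothing removed.
minute 80 to minute 110: nothing removed.
minute 120 to minute 155 \ B = minute 145 to minute 155.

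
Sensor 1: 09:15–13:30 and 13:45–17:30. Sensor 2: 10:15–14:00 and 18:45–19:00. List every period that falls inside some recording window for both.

09:15–13:30 ∩ B → 10:15–13:30.
13:45–17:30 ∩ B → 13:45–14:00.

10:15–13:30, 13:45–14:00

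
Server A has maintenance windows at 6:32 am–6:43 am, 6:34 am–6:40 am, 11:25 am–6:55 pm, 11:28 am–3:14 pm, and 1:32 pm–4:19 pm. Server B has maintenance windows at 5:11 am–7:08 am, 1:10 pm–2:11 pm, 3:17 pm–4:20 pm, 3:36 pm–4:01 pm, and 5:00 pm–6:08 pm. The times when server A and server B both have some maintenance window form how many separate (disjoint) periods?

4

Merge the first list: 6:32 am–6:43 am, 11:25 am–6:55 pm.
Merge the second list: 5:11 am–7:08 am, 1:10 pm–2:11 pm, 3:17 pm–4:20 pm, 5:00 pm–6:08 pm.
A ∩ B = 6:32 am–6:43 am, 1:10 pm–2:11 pm, 3:17 pm–4:20 pm, 5:00 pm–6:08 pm.
That is 4 disjoint pieces.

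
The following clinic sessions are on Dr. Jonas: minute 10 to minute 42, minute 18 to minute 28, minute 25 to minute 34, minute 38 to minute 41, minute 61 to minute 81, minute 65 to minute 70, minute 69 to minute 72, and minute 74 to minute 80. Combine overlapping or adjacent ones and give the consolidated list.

minute 18 to minute 28 overlaps/touches minute 10 to minute 42 → extend to minute 10 to minute 42.
minute 25 to minute 34 overlaps/touches minute 10 to minute 42 → extend to minute 10 to minute 42.
minute 38 to minute 41 overlaps/touches minute 10 to minute 42 → extend to minute 10 to minute 42.
minute 61 to minute 81 is disjoint → start new block.
minute 65 to minute 70 overlaps/touches minute 61 to minute 81 → extend to minute 61 to minute 81.
minute 69 to minute 72 overlaps/touches minute 61 to minute 81 → extend to minute 61 to minute 81.
minute 74 to minute 80 overlaps/touches minute 61 to minute 81 → extend to minute 61 to minute 81.

minute 10 to minute 42, minute 61 to minute 81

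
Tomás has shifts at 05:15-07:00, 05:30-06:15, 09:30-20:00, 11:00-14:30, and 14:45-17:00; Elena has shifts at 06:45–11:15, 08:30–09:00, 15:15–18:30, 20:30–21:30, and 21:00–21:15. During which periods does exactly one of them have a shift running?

05:15-06:45, 07:00-09:30, 11:15-15:15, 18:30-20:00, 20:30-21:30

A, merged: 05:15-07:00, 09:30-20:00.
B, merged: 06:45-11:15, 15:15-18:30, 20:30-21:30.
Only in the first: 05:15-06:45, 11:15-15:15, 18:30-20:00.
Only in the second: 07:00-09:30, 20:30-21:30.
Together these are the periods covered by exactly one.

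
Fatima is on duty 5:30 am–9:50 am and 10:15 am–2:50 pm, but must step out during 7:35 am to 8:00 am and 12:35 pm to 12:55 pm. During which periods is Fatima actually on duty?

5:30 am-9:50 am \ B = 5:30 am-7:35 am, 8:00 am-9:50 am.
10:15 am-2:50 pm \ B = 10:15 am-12:35 pm, 12:55 pm-2:50 pm.

5:30 am-7:35 am, 8:00 am-9:50 am, 10:15 am-12:35 pm, 12:55 pm-2:50 pm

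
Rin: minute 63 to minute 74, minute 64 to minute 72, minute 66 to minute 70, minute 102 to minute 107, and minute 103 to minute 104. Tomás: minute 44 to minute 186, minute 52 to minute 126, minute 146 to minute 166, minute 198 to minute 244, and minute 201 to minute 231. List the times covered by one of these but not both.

minute 44 to minute 63, minute 74 to minute 102, minute 107 to minute 186, minute 198 to minute 244

Merge the first list: minute 63 to minute 74, minute 102 to minute 107.
Merge the second list: minute 44 to minute 186, minute 198 to minute 244.
A \ B = none.
B \ A = minute 44 to minute 63, minute 74 to minute 102, minute 107 to minute 186, minute 198 to minute 244.
Union of the two gives the symmetric difference.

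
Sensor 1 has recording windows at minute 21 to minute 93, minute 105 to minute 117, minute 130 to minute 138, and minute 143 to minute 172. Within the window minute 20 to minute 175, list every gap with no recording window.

minute 20 to minute 21, minute 93 to minute 105, minute 117 to minute 130, minute 138 to minute 143, minute 172 to minute 175

Covered (merged): minute 21 to minute 93, minute 105 to minute 117, minute 130 to minute 138, minute 143 to minute 172.
Gaps within minute 20 to minute 175: minute 20 to minute 21, minute 93 to minute 105, minute 117 to minute 130, minute 138 to minute 143, minute 172 to minute 175.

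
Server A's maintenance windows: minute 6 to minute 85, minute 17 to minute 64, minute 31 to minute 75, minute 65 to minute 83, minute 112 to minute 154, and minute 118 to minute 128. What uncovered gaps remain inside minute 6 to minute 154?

minute 85 to minute 112

Covered (merged): minute 6 to minute 85, minute 112 to minute 154.
Uncovered inside minute 6 to minute 154: minute 85 to minute 112.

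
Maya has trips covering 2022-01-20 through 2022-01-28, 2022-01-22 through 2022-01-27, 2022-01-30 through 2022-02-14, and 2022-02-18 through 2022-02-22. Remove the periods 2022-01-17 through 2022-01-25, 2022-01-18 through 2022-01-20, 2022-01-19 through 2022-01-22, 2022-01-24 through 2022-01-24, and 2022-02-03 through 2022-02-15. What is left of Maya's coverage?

A, merged: 2022-01-20 through 2022-01-28, 2022-01-30 through 2022-02-14, 2022-02-18 through 2022-02-22.
B, merged: 2022-01-17 through 2022-01-25, 2022-02-03 through 2022-02-15.
2022-01-20 through 2022-01-28 with B removed leaves 2022-01-26 through 2022-01-28.
2022-01-30 through 2022-02-14 with B removed leaves 2022-01-30 through 2022-02-02.
2022-02-18 through 2022-02-22 is untouched.

2022-01-26 through 2022-01-28, 2022-01-30 through 2022-02-02, 2022-02-18 through 2022-02-22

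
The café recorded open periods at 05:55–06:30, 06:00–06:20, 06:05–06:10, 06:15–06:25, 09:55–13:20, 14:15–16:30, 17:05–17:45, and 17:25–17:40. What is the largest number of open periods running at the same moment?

Sweep endpoints in order; track running count of active intervals.
Peak of 3 reached at 06:05.

3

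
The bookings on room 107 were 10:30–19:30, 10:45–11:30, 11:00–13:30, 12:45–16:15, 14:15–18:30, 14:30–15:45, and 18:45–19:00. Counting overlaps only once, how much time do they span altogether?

Merged: 10:30-19:30.
Length: 9 h.

9 h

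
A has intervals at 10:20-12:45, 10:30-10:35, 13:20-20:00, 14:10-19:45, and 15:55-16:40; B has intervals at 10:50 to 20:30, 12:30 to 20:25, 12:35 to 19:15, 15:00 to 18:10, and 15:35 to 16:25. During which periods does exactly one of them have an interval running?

Merge the first list: 10:20–12:45, 13:20–20:00.
Merge the second list: 10:50–20:30.
A but not B: 10:20–10:50.
B but not A: 12:45–13:20, 20:00–20:30.
Combining gives A △ B.

10:20–10:50, 12:45–13:20, 20:00–20:30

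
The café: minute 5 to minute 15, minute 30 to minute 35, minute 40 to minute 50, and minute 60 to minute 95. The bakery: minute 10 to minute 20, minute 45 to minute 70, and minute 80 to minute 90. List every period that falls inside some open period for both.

minute 5 to minute 15 overlaps B on minute 10 to minute 15.
minute 30 to minute 35 falls entirely outside B.
minute 40 to minute 50 overlaps B on minute 45 to minute 50.
minute 60 to minute 95 overlaps B on minute 60 to minute 70, minute 80 to minute 90.

minute 10 to minute 15, minute 45 to minute 50, minute 60 to minute 70, minute 80 to minute 90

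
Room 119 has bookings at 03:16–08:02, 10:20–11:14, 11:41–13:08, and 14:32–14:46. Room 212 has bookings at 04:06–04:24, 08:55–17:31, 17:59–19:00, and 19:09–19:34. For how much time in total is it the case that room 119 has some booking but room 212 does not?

A \ B = 03:16–04:06, 04:24–08:02.
Total: 50 min + 3 h 38 min = 4 h 28 min.

4 h 28 min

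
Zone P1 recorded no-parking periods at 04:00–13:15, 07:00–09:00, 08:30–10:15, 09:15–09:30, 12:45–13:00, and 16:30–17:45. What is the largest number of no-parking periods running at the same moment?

At 08:30, 3 of the intervals are simultaneously active.
No point has more.

3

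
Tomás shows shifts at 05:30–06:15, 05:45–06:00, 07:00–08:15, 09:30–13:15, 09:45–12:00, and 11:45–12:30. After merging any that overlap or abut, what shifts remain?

05:45-06:00 overlaps/touches 05:30-06:15 → extend to 05:30-06:15.
07:00-08:15 is disjoint → start new block.
09:30-13:15 is disjoint → start new block.
09:45-12:00 overlaps/touches 09:30-13:15 → extend to 09:30-13:15.
11:45-12:30 overlaps/touches 09:30-13:15 → extend to 09:30-13:15.

05:30-06:15, 07:00-08:15, 09:30-13:15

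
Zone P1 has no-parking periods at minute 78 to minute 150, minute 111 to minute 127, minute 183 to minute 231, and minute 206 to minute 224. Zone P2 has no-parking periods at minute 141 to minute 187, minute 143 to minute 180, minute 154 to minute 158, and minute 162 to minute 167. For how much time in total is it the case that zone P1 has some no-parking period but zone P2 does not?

First set merges to minute 78 to minute 150, minute 183 to minute 231.
Second set merges to minute 141 to minute 187.
A \ B = minute 78 to minute 141, minute 187 to minute 231.
Total: 63 minutes + 44 minutes = 107 minutes.

107 minutes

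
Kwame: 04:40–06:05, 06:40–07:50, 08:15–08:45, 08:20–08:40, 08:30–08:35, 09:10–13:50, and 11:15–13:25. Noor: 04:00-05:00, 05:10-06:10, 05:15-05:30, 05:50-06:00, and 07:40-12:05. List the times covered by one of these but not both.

04:00-04:40, 05:00-05:10, 06:05-06:10, 06:40-07:40, 07:50-08:15, 08:45-09:10, 12:05-13:50

A, merged: 04:40-06:05, 06:40-07:50, 08:15-08:45, 09:10-13:50.
B, merged: 04:00-05:00, 05:10-06:10, 07:40-12:05.
A \ B = 05:00-05:10, 06:40-07:40, 12:05-13:50.
B \ A = 04:00-04:40, 06:05-06:10, 07:50-08:15, 08:45-09:10.
Union of the two gives the symmetric difference.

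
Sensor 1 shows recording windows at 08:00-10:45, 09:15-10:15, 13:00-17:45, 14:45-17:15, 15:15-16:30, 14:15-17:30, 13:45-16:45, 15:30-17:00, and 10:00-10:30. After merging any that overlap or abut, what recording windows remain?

08:00–10:45, 13:00–17:45

Sort by start: 08:00–10:45, 09:15–10:15, 10:00–10:30, 13:00–17:45, 13:45–16:45, 14:15–17:30, 14:45–17:15, 15:15–16:30, 15:30–17:00.
09:15–10:15 overlaps/touches 08:00–10:45 → extend to 08:00–10:45.
10:00–10:30 overlaps/touches 08:00–10:45 → extend to 08:00–10:45.
13:00–17:45 is disjoint → start new block.
13:45–16:45 overlaps/touches 13:00–17:45 → extend to 13:00–17:45.
14:15–17:30 overlaps/touches 13:00–17:45 → extend to 13:00–17:45.
14:45–17:15 overlaps/touches 13:00–17:45 → extend to 13:00–17:45.
15:15–16:30 overlaps/touches 13:00–17:45 → extend to 13:00–17:45.
15:30–17:00 overlaps/touches 13:00–17:45 → extend to 13:00–17:45.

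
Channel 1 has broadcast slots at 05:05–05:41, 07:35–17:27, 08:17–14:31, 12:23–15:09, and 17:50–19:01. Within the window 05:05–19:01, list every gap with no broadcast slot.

Covered (merged): 05:05–05:41, 07:35–17:27, 17:50–19:01.
Gaps within 05:05–19:01: 05:41–07:35, 17:27–17:50.

05:41–07:35, 17:27–17:50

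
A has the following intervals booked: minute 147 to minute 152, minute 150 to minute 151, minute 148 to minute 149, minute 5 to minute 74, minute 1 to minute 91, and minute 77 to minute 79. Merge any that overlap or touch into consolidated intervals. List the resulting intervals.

minute 1 to minute 91, minute 147 to minute 152

Sort by start: minute 1 to minute 91, minute 5 to minute 74, minute 77 to minute 79, minute 147 to minute 152, minute 148 to minute 149, minute 150 to minute 151.
minute 5 to minute 74 overlaps/touches minute 1 to minute 91 → extend to minute 1 to minute 91.
minute 77 to minute 79 overlaps/touches minute 1 to minute 91 → extend to minute 1 to minute 91.
minute 147 to minute 152 is disjoint → start new block.
minute 148 to minute 149 overlaps/touches minute 147 to minute 152 → extend to minute 147 to minute 152.
minute 150 to minute 151 overlaps/touches minute 147 to minute 152 → extend to minute 147 to minute 152.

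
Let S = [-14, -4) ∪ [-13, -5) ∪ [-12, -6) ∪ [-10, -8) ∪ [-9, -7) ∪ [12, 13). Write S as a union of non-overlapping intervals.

[-14, -4) ∪ [12, 13)

[-13, -5) overlaps/touches [-14, -4) → extend to [-14, -4).
[-12, -6) overlaps/touches [-14, -4) → extend to [-14, -4).
[-10, -8) overlaps/touches [-14, -4) → extend to [-14, -4).
[-9, -7) overlaps/touches [-14, -4) → extend to [-14, -4).
[12, 13) is disjoint → start new block.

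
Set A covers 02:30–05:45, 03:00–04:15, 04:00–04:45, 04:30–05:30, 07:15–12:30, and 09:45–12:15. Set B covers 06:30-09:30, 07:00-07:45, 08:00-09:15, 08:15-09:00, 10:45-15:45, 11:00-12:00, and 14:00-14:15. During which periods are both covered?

A, merged: 02:30–05:45, 07:15–12:30.
B, merged: 06:30–09:30, 10:45–15:45.
02:30–05:45 meets no B interval.
07:15–12:30 ∩ B → 07:15–09:30, 10:45–12:30.

07:15–09:30, 10:45–12:30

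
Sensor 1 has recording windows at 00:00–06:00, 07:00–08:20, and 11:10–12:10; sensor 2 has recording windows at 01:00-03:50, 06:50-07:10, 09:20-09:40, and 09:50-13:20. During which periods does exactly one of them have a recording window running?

Only in the first: 00:00–01:00, 03:50–06:00, 07:10–08:20.
Only in the second: 06:50–07:00, 09:20–09:40, 09:50–11:10, 12:10–13:20.
Together these are the periods covered by exactly one.

00:00–01:00, 03:50–06:00, 06:50–07:00, 07:10–08:20, 09:20–09:40, 09:50–11:10, 12:10–13:20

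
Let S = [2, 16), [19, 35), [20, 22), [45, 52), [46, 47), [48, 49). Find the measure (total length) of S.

Merged: [2, 16), [19, 35), [45, 52).
Lengths: 14 + 16 + 7 = 37.

37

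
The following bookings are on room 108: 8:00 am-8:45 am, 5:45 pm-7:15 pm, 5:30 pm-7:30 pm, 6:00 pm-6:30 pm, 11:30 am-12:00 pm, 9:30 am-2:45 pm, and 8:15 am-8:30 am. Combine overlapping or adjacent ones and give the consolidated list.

Sort by start: 8:00 am-8:45 am, 8:15 am-8:30 am, 9:30 am-2:45 pm, 11:30 am-12:00 pm, 5:30 pm-7:30 pm, 5:45 pm-7:15 pm, 6:00 pm-6:30 pm.
8:15 am-8:30 am overlaps/touches 8:00 am-8:45 am → extend to 8:00 am-8:45 am.
9:30 am-2:45 pm is disjoint → start new block.
11:30 am-12:00 pm overlaps/touches 9:30 am-2:45 pm → extend to 9:30 am-2:45 pm.
5:30 pm-7:30 pm is disjoint → start new block.
5:45 pm-7:15 pm overlaps/touches 5:30 pm-7:30 pm → extend to 5:30 pm-7:30 pm.
6:00 pm-6:30 pm overlaps/touches 5:30 pm-7:30 pm → extend to 5:30 pm-7:30 pm.

8:00 am-8:45 am, 9:30 am-2:45 pm, 5:30 pm-7:30 pm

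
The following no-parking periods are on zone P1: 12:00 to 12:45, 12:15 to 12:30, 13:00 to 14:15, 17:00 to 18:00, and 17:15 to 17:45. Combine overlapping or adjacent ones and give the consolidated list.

12:15-12:30 overlaps/touches 12:00-12:45 → extend to 12:00-12:45.
13:00-14:15 is disjoint → start new block.
17:00-18:00 is disjoint → start new block.
17:15-17:45 overlaps/touches 17:00-18:00 → extend to 17:00-18:00.

12:00-12:45, 13:00-14:15, 17:00-18:00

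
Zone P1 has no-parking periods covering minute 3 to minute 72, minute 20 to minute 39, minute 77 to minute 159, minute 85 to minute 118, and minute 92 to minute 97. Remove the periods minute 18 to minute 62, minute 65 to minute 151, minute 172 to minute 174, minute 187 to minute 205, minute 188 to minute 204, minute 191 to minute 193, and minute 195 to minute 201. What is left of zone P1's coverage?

First set merges to minute 3 to minute 72, minute 77 to minute 159.
Second set merges to minute 18 to minute 62, minute 65 to minute 151, minute 172 to minute 174, minute 187 to minute 205.
minute 3 to minute 72 \ B = minute 3 to minute 18, minute 62 to minute 65.
minute 77 to minute 159 \ B = minute 151 to minute 159.

minute 3 to minute 18, minute 62 to minute 65, minute 151 to minute 159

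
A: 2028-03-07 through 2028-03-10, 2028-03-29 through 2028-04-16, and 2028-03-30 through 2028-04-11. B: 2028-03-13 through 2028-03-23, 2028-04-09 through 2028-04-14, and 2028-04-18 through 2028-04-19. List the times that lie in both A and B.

2028-04-09 through 2028-04-14

Merge the first list: 2028-03-07 through 2028-03-10, 2028-03-29 through 2028-04-16.
2028-03-07 through 2028-03-10: no overlap with the second set.
2028-03-29 through 2028-04-16 meets the second set on 2028-04-09 through 2028-04-14.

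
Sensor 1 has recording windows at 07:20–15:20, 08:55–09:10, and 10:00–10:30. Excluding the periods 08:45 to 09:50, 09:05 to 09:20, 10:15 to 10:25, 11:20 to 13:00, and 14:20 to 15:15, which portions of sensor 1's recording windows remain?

07:20–08:45, 09:50–10:15, 10:25–11:20, 13:00–14:20, 15:15–15:20

A, merged: 07:20–15:20.
B, merged: 08:45–09:50, 10:15–10:25, 11:20–13:00, 14:20–15:15.
07:20–15:20 minus B → 07:20–08:45, 09:50–10:15, 10:25–11:20, 13:00–14:20, 15:15–15:20.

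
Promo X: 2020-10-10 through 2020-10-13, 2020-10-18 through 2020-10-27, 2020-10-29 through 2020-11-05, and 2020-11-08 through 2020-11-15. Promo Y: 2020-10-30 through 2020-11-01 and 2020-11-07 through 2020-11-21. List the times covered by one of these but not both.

2020-10-10 through 2020-10-13, 2020-10-18 through 2020-10-27, 2020-10-29 through 2020-10-29, 2020-11-02 through 2020-11-05, 2020-11-07 through 2020-11-07, 2020-11-16 through 2020-11-21

A but not B: 2020-10-10 through 2020-10-13, 2020-10-18 through 2020-10-27, 2020-10-29 through 2020-10-29, 2020-11-02 through 2020-11-05.
B but not A: 2020-11-07 through 2020-11-07, 2020-11-16 through 2020-11-21.
Combining gives A △ B.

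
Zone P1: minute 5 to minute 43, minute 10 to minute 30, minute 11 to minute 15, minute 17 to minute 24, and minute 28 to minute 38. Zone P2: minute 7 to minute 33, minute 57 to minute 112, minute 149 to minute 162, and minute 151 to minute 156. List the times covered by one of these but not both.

Merge the first list: minute 5 to minute 43.
Merge the second list: minute 7 to minute 33, minute 57 to minute 112, minute 149 to minute 162.
Only in the first: minute 5 to minute 7, minute 33 to minute 43.
Only in the second: minute 57 to minute 112, minute 149 to minute 162.
Together these are the periods covered by exactly one.

minute 5 to minute 7, minute 33 to minute 43, minute 57 to minute 112, minute 149 to minute 162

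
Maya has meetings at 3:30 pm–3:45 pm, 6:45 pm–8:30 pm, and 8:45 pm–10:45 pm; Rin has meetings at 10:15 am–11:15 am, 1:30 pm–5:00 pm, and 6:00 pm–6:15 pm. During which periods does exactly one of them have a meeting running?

10:15 am–11:15 am, 1:30 pm–3:30 pm, 3:45 pm–5:00 pm, 6:00 pm–6:15 pm, 6:45 pm–8:30 pm, 8:45 pm–10:45 pm

A but not B: 6:45 pm–8:30 pm, 8:45 pm–10:45 pm.
B but not A: 10:15 am–11:15 am, 1:30 pm–3:30 pm, 3:45 pm–5:00 pm, 6:00 pm–6:15 pm.
Combining gives A △ B.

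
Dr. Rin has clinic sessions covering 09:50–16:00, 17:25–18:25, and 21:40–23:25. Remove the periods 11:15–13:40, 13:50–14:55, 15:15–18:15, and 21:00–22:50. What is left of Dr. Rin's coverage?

09:50–11:15, 13:40–13:50, 14:55–15:15, 18:15–18:25, 22:50–23:25

09:50–16:00 minus B → 09:50–11:15, 13:40–13:50, 14:55–15:15.
17:25–18:25 minus B → 18:15–18:25.
21:40–23:25 minus B → 22:50–23:25.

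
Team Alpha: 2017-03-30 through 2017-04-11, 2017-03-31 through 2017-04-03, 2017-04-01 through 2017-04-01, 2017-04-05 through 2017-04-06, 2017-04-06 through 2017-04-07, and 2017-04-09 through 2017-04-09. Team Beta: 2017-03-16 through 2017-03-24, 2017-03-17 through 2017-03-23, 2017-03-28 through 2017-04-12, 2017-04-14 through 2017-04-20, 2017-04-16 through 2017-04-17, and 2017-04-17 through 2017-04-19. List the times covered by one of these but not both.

2017-03-16 through 2017-03-24, 2017-03-28 through 2017-03-29, 2017-04-12 through 2017-04-12, 2017-04-14 through 2017-04-20

First set merges to 2017-03-30 through 2017-04-11.
Second set merges to 2017-03-16 through 2017-03-24, 2017-03-28 through 2017-04-12, 2017-04-14 through 2017-04-20.
A \ B = none.
B \ A = 2017-03-16 through 2017-03-24, 2017-03-28 through 2017-03-29, 2017-04-12 through 2017-04-12, 2017-04-14 through 2017-04-20.
Union of the two gives the symmetric difference.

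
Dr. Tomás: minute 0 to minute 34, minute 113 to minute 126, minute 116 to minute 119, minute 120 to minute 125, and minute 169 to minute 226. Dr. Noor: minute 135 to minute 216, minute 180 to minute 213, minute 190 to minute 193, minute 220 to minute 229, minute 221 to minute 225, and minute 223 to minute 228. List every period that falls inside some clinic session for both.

A, merged: minute 0 to minute 34, minute 113 to minute 126, minute 169 to minute 226.
B, merged: minute 135 to minute 216, minute 220 to minute 229.
minute 0 to minute 34: no overlap with the second set.
minute 113 to minute 126: no overlap with the second set.
minute 169 to minute 226 meets the second set on minute 169 to minute 216, minute 220 to minute 226.

minute 169 to minute 216, minute 220 to minute 226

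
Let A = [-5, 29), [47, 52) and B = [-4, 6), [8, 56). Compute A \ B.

[-5, -4) ∪ [6, 8)

[-5, 29) \ B = [-5, -4), [6, 8).
[47, 52): entirely removed.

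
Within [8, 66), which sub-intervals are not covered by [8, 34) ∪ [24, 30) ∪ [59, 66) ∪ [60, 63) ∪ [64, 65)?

[34, 59)

After merging, the occupied span is [8, 34), [59, 66).
Uncovered inside [8, 66): [34, 59).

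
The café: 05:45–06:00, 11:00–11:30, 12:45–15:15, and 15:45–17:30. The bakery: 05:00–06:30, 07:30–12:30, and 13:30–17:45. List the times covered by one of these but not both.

A but not B: 12:45-13:30.
B but not A: 05:00-05:45, 06:00-06:30, 07:30-11:00, 11:30-12:30, 15:15-15:45, 17:30-17:45.
Combining gives A △ B.

05:00-05:45, 06:00-06:30, 07:30-11:00, 11:30-12:30, 12:45-13:30, 15:15-15:45, 17:30-17:45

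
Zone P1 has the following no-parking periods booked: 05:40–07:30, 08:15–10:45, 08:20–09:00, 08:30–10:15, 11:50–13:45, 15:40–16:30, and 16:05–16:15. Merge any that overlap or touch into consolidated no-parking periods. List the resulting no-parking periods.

05:40-07:30, 08:15-10:45, 11:50-13:45, 15:40-16:30

08:15-10:45 is disjoint → start new block.
08:20-09:00 overlaps/touches 08:15-10:45 → extend to 08:15-10:45.
08:30-10:15 overlaps/touches 08:15-10:45 → extend to 08:15-10:45.
11:50-13:45 is disjoint → start new block.
15:40-16:30 is disjoint → start new block.
16:05-16:15 overlaps/touches 15:40-16:30 → extend to 15:40-16:30.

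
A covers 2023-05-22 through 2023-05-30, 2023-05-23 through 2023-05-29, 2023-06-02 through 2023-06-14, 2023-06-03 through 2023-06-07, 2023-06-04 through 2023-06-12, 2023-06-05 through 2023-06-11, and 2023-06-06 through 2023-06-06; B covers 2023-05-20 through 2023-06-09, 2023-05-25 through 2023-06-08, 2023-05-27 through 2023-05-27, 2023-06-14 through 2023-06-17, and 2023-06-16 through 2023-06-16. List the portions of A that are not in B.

2023-06-10 through 2023-06-13

Merge the first list: 2023-05-22 through 2023-05-30, 2023-06-02 through 2023-06-14.
Merge the second list: 2023-05-20 through 2023-06-09, 2023-06-14 through 2023-06-17.
2023-05-22 through 2023-05-30 lies entirely inside B → drops out.
2023-06-02 through 2023-06-14 with B removed leaves 2023-06-10 through 2023-06-13.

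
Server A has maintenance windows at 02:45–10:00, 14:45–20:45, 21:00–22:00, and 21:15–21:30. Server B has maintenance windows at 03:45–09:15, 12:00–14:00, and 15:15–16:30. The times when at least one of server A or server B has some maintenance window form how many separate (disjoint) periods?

4

A, merged: 02:45-10:00, 14:45-20:45, 21:00-22:00.
A ∪ B = 02:45-10:00, 12:00-14:00, 14:45-20:45, 21:00-22:00.
That is 4 disjoint pieces.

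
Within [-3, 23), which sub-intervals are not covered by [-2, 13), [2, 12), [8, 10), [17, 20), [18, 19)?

After merging, the occupied span is [-2, 13), [17, 20).
Gaps within [-3, 23): [-3, -2), [13, 17), [20, 23).

[-3, -2) ∪ [13, 17) ∪ [20, 23)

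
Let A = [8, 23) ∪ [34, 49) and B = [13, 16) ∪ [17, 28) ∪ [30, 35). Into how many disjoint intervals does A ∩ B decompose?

3

A ∩ B = [13, 16), [17, 23), [34, 35).
That is 3 disjoint pieces.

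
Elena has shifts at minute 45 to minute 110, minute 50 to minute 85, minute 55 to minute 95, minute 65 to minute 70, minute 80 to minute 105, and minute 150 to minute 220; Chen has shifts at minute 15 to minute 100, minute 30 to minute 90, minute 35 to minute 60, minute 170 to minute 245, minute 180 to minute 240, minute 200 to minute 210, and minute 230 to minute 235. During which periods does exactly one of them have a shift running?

First set merges to minute 45 to minute 110, minute 150 to minute 220.
Second set merges to minute 15 to minute 100, minute 170 to minute 245.
Only in the first: minute 100 to minute 110, minute 150 to minute 170.
Only in the second: minute 15 to minute 45, minute 220 to minute 245.
Together these are the periods covered by exactly one.

minute 15 to minute 45, minute 100 to minute 110, minute 150 to minute 170, minute 220 to minute 245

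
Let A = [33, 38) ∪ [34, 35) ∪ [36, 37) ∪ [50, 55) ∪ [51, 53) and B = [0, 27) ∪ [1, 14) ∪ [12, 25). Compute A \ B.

First set merges to [33, 38), [50, 55).
Second set merges to [0, 27).
[33, 38): nothing removed.
[50, 55): nothing removed.

[33, 38) ∪ [50, 55)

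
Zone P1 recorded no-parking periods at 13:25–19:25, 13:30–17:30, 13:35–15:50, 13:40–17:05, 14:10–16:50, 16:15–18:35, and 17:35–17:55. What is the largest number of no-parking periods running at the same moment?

Sweep endpoints in order; track running count of active intervals.
Peak of 5 reached at 14:10.

5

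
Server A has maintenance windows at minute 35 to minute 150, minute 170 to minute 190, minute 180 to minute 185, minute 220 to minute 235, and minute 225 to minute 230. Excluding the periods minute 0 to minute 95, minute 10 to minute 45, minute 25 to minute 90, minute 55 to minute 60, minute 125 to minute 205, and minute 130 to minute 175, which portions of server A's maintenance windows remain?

Merge the first list: minute 35 to minute 150, minute 170 to minute 190, minute 220 to minute 235.
Merge the second list: minute 0 to minute 95, minute 125 to minute 205.
minute 35 to minute 150 with B removed leaves minute 95 to minute 125.
minute 170 to minute 190 lies entirely inside B → drops out.
minute 220 to minute 235 is untouched.

minute 95 to minute 125, minute 220 to minute 235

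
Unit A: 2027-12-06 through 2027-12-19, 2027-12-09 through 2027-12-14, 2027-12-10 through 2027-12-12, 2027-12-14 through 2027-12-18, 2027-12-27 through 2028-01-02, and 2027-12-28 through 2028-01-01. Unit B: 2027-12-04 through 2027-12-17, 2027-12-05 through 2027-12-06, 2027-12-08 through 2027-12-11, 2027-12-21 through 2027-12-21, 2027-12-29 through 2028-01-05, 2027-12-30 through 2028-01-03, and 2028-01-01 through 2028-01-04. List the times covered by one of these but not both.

Merge the first list: 2027-12-06 through 2027-12-19, 2027-12-27 through 2028-01-02.
Merge the second list: 2027-12-04 through 2027-12-17, 2027-12-21 through 2027-12-21, 2027-12-29 through 2028-01-05.
A but not B: 2027-12-18 through 2027-12-19, 2027-12-27 through 2027-12-28.
B but not A: 2027-12-04 through 2027-12-05, 2027-12-21 through 2027-12-21, 2028-01-03 through 2028-01-05.
Combining gives A △ B.

2027-12-04 through 2027-12-05, 2027-12-18 through 2027-12-19, 2027-12-21 through 2027-12-21, 2027-12-27 through 2027-12-28, 2028-01-03 through 2028-01-05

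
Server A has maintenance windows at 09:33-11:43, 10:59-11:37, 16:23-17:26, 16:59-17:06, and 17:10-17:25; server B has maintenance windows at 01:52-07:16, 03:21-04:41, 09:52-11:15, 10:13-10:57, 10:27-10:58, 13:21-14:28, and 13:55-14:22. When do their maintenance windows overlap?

09:52-11:15

A, merged: 09:33-11:43, 16:23-17:26.
B, merged: 01:52-07:16, 09:52-11:15, 13:21-14:28.
09:33-11:43 overlaps B on 09:52-11:15.
16:23-17:26 falls entirely outside B.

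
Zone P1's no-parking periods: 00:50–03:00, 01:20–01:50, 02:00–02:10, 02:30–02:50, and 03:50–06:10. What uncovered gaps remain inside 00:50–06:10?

03:00-03:50

The merged coverage is 00:50-03:00, 03:50-06:10.
Uncovered inside 00:50-06:10: 03:00-03:50.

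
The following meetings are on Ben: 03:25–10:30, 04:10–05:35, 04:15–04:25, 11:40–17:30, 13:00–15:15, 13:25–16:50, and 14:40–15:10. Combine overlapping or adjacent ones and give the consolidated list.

03:25–10:30, 11:40–17:30

04:10–05:35 overlaps/touches 03:25–10:30 → extend to 03:25–10:30.
04:15–04:25 overlaps/touches 03:25–10:30 → extend to 03:25–10:30.
11:40–17:30 is disjoint → start new block.
13:00–15:15 overlaps/touches 11:40–17:30 → extend to 11:40–17:30.
13:25–16:50 overlaps/touches 11:40–17:30 → extend to 11:40–17:30.
14:40–15:10 overlaps/touches 11:40–17:30 → extend to 11:40–17:30.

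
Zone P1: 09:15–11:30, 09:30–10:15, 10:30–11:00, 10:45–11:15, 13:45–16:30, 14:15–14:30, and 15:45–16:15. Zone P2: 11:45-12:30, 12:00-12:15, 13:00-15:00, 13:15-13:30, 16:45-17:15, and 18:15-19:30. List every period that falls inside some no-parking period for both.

A, merged: 09:15–11:30, 13:45–16:30.
B, merged: 11:45–12:30, 13:00–15:00, 16:45–17:15, 18:15–19:30.
09:15–11:30 falls entirely outside B.
13:45–16:30 overlaps B on 13:45–15:00.

13:45–15:00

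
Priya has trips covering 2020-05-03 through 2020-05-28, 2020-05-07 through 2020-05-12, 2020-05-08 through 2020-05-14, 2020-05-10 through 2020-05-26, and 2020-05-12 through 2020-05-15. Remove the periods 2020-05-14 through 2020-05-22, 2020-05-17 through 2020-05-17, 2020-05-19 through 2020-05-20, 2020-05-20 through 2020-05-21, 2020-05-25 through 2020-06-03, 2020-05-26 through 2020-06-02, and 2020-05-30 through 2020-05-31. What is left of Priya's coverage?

2020-05-03 through 2020-05-13, 2020-05-23 through 2020-05-24

First set merges to 2020-05-03 through 2020-05-28.
Second set merges to 2020-05-14 through 2020-05-22, 2020-05-25 through 2020-06-03.
2020-05-03 through 2020-05-28 with B removed leaves 2020-05-03 through 2020-05-13, 2020-05-23 through 2020-05-24.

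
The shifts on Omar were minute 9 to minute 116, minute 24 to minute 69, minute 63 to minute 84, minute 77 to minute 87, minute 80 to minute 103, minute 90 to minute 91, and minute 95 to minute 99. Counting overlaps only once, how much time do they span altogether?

Merged: minute 9 to minute 116.
Length: 107 minutes.

107 minutes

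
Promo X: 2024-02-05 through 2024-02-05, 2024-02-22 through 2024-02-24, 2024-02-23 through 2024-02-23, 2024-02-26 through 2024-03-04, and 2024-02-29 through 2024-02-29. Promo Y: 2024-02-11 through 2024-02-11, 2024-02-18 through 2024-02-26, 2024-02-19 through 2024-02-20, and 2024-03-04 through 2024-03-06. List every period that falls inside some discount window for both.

2024-02-22 through 2024-02-24, 2024-02-26 through 2024-02-26, 2024-03-04 through 2024-03-04

Merge the first list: 2024-02-05 through 2024-02-05, 2024-02-22 through 2024-02-24, 2024-02-26 through 2024-03-04.
Merge the second list: 2024-02-11 through 2024-02-11, 2024-02-18 through 2024-02-26, 2024-03-04 through 2024-03-06.
2024-02-05 through 2024-02-05 meets no B interval.
2024-02-22 through 2024-02-24 ∩ B → 2024-02-22 through 2024-02-24.
2024-02-26 through 2024-03-04 ∩ B → 2024-02-26 through 2024-02-26, 2024-03-04 through 2024-03-04.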